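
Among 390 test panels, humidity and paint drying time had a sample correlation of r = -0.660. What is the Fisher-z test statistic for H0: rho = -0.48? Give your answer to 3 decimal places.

z_r = atanh(-0.660) = -0.792814,  z_0 = atanh(-0.48) = -0.522984
SE = 1/√(n−3) = 1/√387 = 0.050833
z = (z_r − z_0)/SE = (-0.792814 − (-0.522984)) / 0.050833 = -0.269830 / 0.050833 = -5.308

-5.308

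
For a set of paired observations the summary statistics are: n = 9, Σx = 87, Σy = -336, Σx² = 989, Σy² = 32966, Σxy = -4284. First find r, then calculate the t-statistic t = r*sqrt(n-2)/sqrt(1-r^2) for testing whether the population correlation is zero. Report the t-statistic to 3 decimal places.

Numerator: nΣxy − (Σx)(Σy) = 9·(-4284) − (87)(-336) = -9324
Denominator: √[(nΣx²−(Σx)²)(nΣy²−(Σy)²)]
  nΣx²−(Σx)² = 9·989 − 7569 = 1332;  nΣy²−(Σy)² = 9·32966 − 112896 = 183798
  √(1332·183798) = √244818936 = 15646.6909
r = -9324 / 15646.6909 = -0.5959
t = r·√(n−2)/√(1−r²) = -0.5959·√7 / √(1−0.355097) = -1.576603 / 0.803059 = -1.963

-1.963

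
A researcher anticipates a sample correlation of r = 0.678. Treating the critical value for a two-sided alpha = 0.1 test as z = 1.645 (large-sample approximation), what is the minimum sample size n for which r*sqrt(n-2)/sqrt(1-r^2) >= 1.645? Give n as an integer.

6

r√(n−2)/√(1−r²) ≥ 1.645  ⇔  n−2 ≥ (1.645)²·(1−r²)/r²
(1−r²)/r² = (1−0.459684)/0.459684 = 1.1754
n ≥ 2 + 2.706025·1.1754 = 2 + 3.1807 = 5.1807
⌈5.1807⌉ = 6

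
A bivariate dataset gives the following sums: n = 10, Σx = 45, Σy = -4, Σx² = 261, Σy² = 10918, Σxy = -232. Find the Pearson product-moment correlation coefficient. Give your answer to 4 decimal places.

-0.2678

Numerator: nΣxy − (Σx)(Σy) = 10·(-232) − (45)(-4) = -2140
Denominator: √[(nΣx²−(Σx)²)(nΣy²−(Σy)²)]
  nΣx²−(Σx)² = 10·261 − 2025 = 585;  nΣy²−(Σy)² = 10·10918 − 16 = 109164
  √(585·109164) = √63860940 = 7991.3040
r = -2140 / 7991.3040 = -0.2678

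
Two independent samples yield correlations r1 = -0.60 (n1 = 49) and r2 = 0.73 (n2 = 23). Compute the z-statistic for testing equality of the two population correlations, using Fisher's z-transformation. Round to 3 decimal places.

-6.055

Fisher z-transforms: z1 = atanh(-0.60) = -0.693147, z2 = atanh(0.73) = 0.928727; difference d = -1.621874
Var(d) = 1/46 + 1/20 = 0.0217391 + 0.0500000 = 0.0717391
z = d/√Var(d) = -1.621874 / √0.0717391 = -1.621874 / 0.267842 = -6.055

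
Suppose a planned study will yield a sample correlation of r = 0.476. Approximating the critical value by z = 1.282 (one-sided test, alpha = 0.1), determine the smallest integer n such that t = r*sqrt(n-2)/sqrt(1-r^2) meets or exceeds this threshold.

r√(n−2)/√(1−r²) ≥ 1.282  ⇔  n−2 ≥ (1.282)²·(1−r²)/r²
(1−r²)/r² = (1−0.226576)/0.226576 = 3.4135
n ≥ 2 + 1.643524·3.4135 = 2 + 5.6102 = 7.6102
⌈7.6102⌉ = 8

8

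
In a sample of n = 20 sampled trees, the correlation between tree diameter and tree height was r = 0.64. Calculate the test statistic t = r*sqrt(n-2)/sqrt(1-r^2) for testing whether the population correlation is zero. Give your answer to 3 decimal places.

t = r·√(n−2) / √(1−r²) with r = 0.64, n = 20
  = 0.64·√18 / √(1 − 0.4096)
  = 0.64·4.242641 / 0.768375
  = 2.715290 / 0.768375 = 3.534

3.534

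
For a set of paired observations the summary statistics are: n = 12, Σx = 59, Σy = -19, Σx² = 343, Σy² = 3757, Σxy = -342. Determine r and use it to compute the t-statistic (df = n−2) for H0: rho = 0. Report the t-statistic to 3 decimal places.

-2.136

Numerator: nΣxy − (Σx)(Σy) = 12·(-342) − (59)(-19) = -2983
Denominator: √[(nΣx²−(Σx)²)(nΣy²−(Σy)²)]
  nΣx²−(Σx)² = 12·343 − 3481 = 635;  nΣy²−(Σy)² = 12·3757 − 361 = 44723
  √(635·44723) = √28399105 = 5329.0811
r = -2983 / 5329.0811 = -0.5598
t = r·√(n−2)/√(1−r²) = -0.5598·√10 / √(1−0.313376) = -1.770243 / 0.828628 = -2.136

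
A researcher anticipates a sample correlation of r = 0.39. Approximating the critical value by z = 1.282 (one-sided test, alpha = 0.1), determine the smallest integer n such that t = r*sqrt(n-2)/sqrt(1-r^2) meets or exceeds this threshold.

Need r·√(n−2)/√(1−r²) ≥ 1.282
√(n−2) ≥ 1.282·√(1−0.1521) / 0.39 = 1.282·0.920815 / 0.39 = 3.0269
n−2 ≥ 9.1621  ⇒  n ≥ 11.1621
Smallest integer n = 12

12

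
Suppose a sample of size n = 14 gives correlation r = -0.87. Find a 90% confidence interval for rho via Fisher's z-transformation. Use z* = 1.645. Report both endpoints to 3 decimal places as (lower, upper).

(-0.950, -0.684)

Fisher z: z_r = atanh(r) = ½·ln((1+(-0.87))/(1−(-0.87))) = -1.333080
SE(z) = 1/√(n−3) = 1/√11 = 0.301511
90% ⇒ z* = 1.645; margin = 1.645·0.301511 = 0.495986
CI on z-scale: (-1.829066, -0.837094)
Back-transform: tanh(-1.829066) = -0.949735, tanh(-0.837094) = -0.684267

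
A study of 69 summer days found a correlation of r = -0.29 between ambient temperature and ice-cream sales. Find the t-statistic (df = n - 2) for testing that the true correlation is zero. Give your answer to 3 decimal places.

t = r·√(n−2) / √(1−r²) with r = -0.29, n = 69
  = -0.29·√67 / √(1 − 0.0841)
  = -0.29·8.185353 / 0.957027
  = -2.373752 / 0.957027 = -2.480

-2.480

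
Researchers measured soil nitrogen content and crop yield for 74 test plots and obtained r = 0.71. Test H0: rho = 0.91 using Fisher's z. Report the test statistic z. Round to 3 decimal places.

z_r = atanh(0.71) = 0.887184,  z_0 = atanh(0.91) = 1.527524
SE = 1/√(n−3) = 1/√71 = 0.118678
z = (z_r − z_0)/SE = (0.887184 − 1.527524) / 0.118678 = -0.640340 / 0.118678 = -5.396

-5.396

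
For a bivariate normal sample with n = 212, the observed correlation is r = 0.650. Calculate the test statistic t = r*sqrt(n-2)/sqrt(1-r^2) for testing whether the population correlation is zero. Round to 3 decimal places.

t = r·√(n−2) / √(1−r²) with r = 0.650, n = 212
  = 0.650·√210 / √(1 − 0.422500)
  = 0.650·14.491377 / 0.759934
  = 9.419395 / 0.759934 = 12.395

12.395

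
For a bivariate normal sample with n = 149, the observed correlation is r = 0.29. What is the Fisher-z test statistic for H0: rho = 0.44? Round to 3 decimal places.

Fisher z: atanh(0.29) = 0.298566, atanh(0.44) = 0.472231
z = (z_r − z_0)·√(n−3) = (0.298566 − 0.472231)·√146 = -0.173665 · 12.083046 = -2.098

-2.098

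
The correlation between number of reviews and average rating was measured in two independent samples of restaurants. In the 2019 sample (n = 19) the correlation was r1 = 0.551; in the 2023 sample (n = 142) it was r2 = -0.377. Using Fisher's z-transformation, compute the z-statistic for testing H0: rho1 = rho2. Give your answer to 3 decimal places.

3.850

Fisher z-transforms: z1 = atanh(0.551) = 0.619816, z2 = atanh(-0.377) = -0.396558; difference d = 1.016374
Var(d) = 1/16 + 1/139 = 0.0625000 + 0.0071942 = 0.0696942
z = d/√Var(d) = 1.016374 / √0.0696942 = 1.016374 / 0.263997 = 3.850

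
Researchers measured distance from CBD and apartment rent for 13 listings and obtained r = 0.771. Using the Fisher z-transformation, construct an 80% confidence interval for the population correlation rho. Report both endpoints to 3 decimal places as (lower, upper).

z_r = atanh(0.771) = 1.022789;  SE = 1/√(n−3) = 1/√10 = 0.316228
z-limits: 1.022789 ± 1.282·0.316228 = 1.022789 ± 0.405404 = [0.617385, 1.428193]
ρ-limits: (tanh 0.617385, tanh 1.428193) = (0.549, 0.891)

(0.549, 0.891)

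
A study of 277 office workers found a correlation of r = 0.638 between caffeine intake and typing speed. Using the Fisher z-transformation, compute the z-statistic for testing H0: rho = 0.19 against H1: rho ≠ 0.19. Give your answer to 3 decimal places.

9.310

z_r = atanh(0.638) = 0.754794,  z_0 = atanh(0.19) = 0.192337
SE = 1/√(n−3) = 1/√274 = 0.060412
z = (z_r − z_0)/SE = (0.754794 − 0.192337) / 0.060412 = 0.562457 / 0.060412 = 9.310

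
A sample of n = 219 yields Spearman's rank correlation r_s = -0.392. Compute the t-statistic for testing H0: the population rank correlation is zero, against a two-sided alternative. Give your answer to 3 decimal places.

-6.277

t = r_s·√(n−2) / √(1−r_s²) with r_s = -0.392, n = 219
  = -0.392·√217 / √(1 − 0.153664)
  = -0.392·14.730920 / 0.919965
  = -5.774521 / 0.919965 = -6.277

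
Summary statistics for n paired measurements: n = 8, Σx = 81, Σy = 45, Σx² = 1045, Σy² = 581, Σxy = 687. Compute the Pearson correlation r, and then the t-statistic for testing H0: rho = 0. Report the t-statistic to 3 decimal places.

3.988

S_xy = nΣxy − ΣxΣy = 8·687 − 81·45 = 5496 − 3645 = 1851
S_xx = nΣx² − (Σx)² = 8·1045 − 81² = 8360 − 6561 = 1799
S_yy = nΣy² − (Σy)² = 8·581 − 45² = 4648 − 2025 = 2623
r = S_xy / √(S_xx·S_yy) = 1851 / √(1799·2623) = 1851 / √4718777 = 1851 / 2172.2746 = 0.8521
t = r·√(n−2)/√(1−r²) = 0.8521·√6 / √(1−0.726074) = 2.087210 / 0.523379 = 3.988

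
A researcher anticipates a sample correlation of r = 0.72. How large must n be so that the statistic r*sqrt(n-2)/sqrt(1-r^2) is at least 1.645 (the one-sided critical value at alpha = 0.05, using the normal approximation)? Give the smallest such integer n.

r√(n−2)/√(1−r²) ≥ 1.645  ⇔  n−2 ≥ (1.645)²·(1−r²)/r²
(1−r²)/r² = (1−0.5184)/0.5184 = 0.9290
n ≥ 2 + 2.706025·0.9290 = 2 + 2.5139 = 4.5139
⌈4.5139⌉ = 5

5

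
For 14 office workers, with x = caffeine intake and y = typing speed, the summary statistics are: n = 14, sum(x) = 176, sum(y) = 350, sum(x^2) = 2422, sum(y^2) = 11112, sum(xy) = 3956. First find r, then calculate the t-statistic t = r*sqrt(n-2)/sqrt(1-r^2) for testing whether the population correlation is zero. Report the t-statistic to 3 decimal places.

Numerator: nΣxy − (Σx)(Σy) = 14·3956 − (176)(350) = -6216
Denominator: √[(nΣx²−(Σx)²)(nΣy²−(Σy)²)]
  nΣx²−(Σx)² = 14·2422 − 30976 = 2932;  nΣy²−(Σy)² = 14·11112 − 122500 = 33068
  √(2932·33068) = √96955376 = 9846.5921
r = -6216 / 9846.5921 = -0.6313
t = r·√(n−2)/√(1−r²) = -0.6313·√12 / √(1−0.398540) = -2.186887 / 0.775539 = -2.820

-2.820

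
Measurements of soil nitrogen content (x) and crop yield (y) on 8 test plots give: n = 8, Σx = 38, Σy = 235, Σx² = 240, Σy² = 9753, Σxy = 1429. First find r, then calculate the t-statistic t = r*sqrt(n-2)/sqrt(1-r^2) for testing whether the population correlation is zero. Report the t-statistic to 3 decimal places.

S_xy = nΣxy − ΣxΣy = 8·1429 − 38·235 = 11432 − 8930 = 2502
S_xx = nΣx² − (Σx)² = 8·240 − 38² = 1920 − 1444 = 476
S_yy = nΣy² − (Σy)² = 8·9753 − 235² = 78024 − 55225 = 22799
r = S_xy / √(S_xx·S_yy) = 2502 / √(476·22799) = 2502 / √10852324 = 2502 / 3294.2866 = 0.7595
t = r·√(n−2)/√(1−r²) = 0.7595·√6 / √(1−0.576840) = 1.860387 / 0.650507 = 2.860

2.860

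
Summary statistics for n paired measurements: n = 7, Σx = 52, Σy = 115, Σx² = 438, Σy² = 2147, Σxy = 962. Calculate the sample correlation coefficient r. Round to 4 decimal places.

Numerator: nΣxy − (Σx)(Σy) = 7·962 − (52)(115) = 754
Denominator: √[(nΣx²−(Σx)²)(nΣy²−(Σy)²)]
  nΣx²−(Σx)² = 7·438 − 2704 = 362;  nΣy²−(Σy)² = 7·2147 − 13225 = 1804
  √(362·1804) = √653048 = 808.1139
r = 754 / 808.1139 = 0.9330

0.9330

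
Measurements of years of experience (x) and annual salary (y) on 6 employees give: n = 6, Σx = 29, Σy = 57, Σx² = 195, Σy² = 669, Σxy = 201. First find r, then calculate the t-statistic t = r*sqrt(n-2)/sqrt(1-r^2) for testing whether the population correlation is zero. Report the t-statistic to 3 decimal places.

-3.925

S_xy = nΣxy − ΣxΣy = 6·201 − 29·57 = 1206 − 1653 = -447
S_xx = nΣx² − (Σx)² = 6·195 − 29² = 1170 − 841 = 329
S_yy = nΣy² − (Σy)² = 6·669 − 57² = 4014 − 3249 = 765
r = S_xy / √(S_xx·S_yy) = -447 / √(329·765) = -447 / √251685 = -447 / 501.6822 = -0.8910
t = r·√(n−2)/√(1−r²) = -0.8910·√4 / √(1−0.793881) = -1.782000 / 0.454003 = -3.925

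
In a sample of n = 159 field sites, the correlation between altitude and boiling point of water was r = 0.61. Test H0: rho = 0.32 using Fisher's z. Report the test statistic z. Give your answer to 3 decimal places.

z_r = atanh(0.61) = 0.708921,  z_0 = atanh(0.32) = 0.331647
SE = 1/√(n−3) = 1/√156 = 0.080064
z = (z_r − z_0)/SE = (0.708921 − 0.331647) / 0.080064 = 0.377274 / 0.080064 = 4.712

4.712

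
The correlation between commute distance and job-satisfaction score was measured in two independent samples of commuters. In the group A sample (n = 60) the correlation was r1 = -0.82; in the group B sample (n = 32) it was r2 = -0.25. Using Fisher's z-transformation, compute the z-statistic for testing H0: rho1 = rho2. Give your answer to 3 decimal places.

Fisher z-transforms: z1 = atanh(-0.82) = -1.156817, z2 = atanh(-0.25) = -0.255413; difference d = -0.901404
Var(d) = 1/57 + 1/29 = 0.0175439 + 0.0344828 = 0.0520267
z = d/√Var(d) = -0.901404 / √0.0520267 = -0.901404 / 0.228094 = -3.952

-3.952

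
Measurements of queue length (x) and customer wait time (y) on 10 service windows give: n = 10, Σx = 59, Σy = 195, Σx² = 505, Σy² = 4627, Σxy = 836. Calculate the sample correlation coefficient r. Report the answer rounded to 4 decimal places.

-0.8744

S_xy = nΣxy − ΣxΣy = 10·836 − 59·195 = 8360 − 11505 = -3145
S_xx = nΣx² − (Σx)² = 10·505 − 59² = 5050 − 3481 = 1569
S_yy = nΣy² − (Σy)² = 10·4627 − 195² = 46270 − 38025 = 8245
r = S_xy / √(S_xx·S_yy) = -3145 / √(1569·8245) = -3145 / √12936405 = -3145 / 3596.7214 = -0.8744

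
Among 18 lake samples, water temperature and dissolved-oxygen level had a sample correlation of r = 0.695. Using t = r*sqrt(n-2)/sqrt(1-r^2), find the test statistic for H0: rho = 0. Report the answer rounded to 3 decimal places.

3.866

1 − r² = 1 − 0.483025 = 0.516975;  √(1−r²) = 0.719010
√(n−2) = √16 = 4.000000
t = r·√(n−2)/√(1−r²) = 0.695 · 4.000000 / 0.719010 = 3.866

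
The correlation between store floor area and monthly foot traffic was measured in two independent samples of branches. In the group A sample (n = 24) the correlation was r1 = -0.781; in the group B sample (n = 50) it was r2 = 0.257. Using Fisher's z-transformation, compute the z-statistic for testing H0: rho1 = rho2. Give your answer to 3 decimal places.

-4.994

Fisher z-transforms: z1 = atanh(-0.781) = -1.047929, z2 = atanh(0.257) = 0.262894; difference d = -1.310823
Var(d) = 1/21 + 1/47 = 0.0476190 + 0.0212766 = 0.0688956
z = d/√Var(d) = -1.310823 / √0.0688956 = -1.310823 / 0.262480 = -4.994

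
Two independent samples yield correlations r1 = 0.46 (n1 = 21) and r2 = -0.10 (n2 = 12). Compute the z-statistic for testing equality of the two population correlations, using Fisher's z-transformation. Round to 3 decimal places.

z1 = atanh(0.46) = 0.497311,  z2 = atanh(-0.10) = -0.100335
SE = √(1/(n1−3) + 1/(n2−3)) = √(1/18 + 1/9) = √(0.0555556 + 0.1111111) = √0.1666667 = 0.408248
z = (z1 − z2)/SE = (0.497311 − (-0.100335)) / 0.408248 = 0.597646 / 0.408248 = 1.464

1.464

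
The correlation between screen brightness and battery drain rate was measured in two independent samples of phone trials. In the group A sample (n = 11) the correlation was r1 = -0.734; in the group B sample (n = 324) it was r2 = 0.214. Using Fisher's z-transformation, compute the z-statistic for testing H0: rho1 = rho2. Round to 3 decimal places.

z1 = atanh(-0.734) = -0.937345,  z2 = atanh(0.214) = 0.217360
SE = √(1/(n1−3) + 1/(n2−3)) = √(1/8 + 1/321) = √(0.1250000 + 0.0031153) = √0.1281153 = 0.357932
z = (z1 − z2)/SE = (-0.937345 − 0.217360) / 0.357932 = -1.154705 / 0.357932 = -3.226

-3.226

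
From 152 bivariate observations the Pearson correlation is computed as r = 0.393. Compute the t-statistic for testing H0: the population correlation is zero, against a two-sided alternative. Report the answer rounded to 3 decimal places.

5.234

1 − r² = 1 − 0.154449 = 0.845551;  √(1−r²) = 0.919538
√(n−2) = √150 = 12.247449
t = r·√(n−2)/√(1−r²) = 0.393 · 12.247449 / 0.919538 = 5.234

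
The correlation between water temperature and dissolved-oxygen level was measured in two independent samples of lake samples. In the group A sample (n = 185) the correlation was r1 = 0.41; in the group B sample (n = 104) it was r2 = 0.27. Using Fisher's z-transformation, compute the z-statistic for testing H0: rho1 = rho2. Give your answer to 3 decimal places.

1.279

z1 = atanh(0.41) = 0.435611,  z2 = atanh(0.27) = 0.276864
SE = √(1/(n1−3) + 1/(n2−3)) = √(1/182 + 1/101) = √(0.0054945 + 0.0099010) = √0.0153955 = 0.124079
z = (z1 − z2)/SE = (0.435611 − 0.276864) / 0.124079 = 0.158747 / 0.124079 = 1.279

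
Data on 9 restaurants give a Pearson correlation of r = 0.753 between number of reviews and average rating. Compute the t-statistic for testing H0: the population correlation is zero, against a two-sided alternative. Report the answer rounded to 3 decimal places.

3.028

t = r·√(n−2) / √(1−r²) with r = 0.753, n = 9
  = 0.753·√7 / √(1 − 0.567009)
  = 0.753·2.645751 / 0.658021
  = 1.992251 / 0.658021 = 3.028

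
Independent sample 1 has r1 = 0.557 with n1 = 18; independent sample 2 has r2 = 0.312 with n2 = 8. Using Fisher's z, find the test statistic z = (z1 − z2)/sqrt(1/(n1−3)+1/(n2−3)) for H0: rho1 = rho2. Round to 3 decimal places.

0.592

Fisher z-transforms: z1 = atanh(0.557) = 0.628473, z2 = atanh(0.312) = 0.322760; difference d = 0.305713
Var(d) = 1/15 + 1/5 = 0.0666667 + 0.2000000 = 0.2666667
z = d/√Var(d) = 0.305713 / √0.2666667 = 0.305713 / 0.516398 = 0.592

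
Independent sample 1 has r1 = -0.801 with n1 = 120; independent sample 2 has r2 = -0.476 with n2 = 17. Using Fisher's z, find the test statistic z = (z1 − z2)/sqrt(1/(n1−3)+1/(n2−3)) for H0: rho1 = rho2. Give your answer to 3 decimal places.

-2.064

Fisher z-transforms: z1 = atanh(-0.801) = -1.101396, z2 = atanh(-0.476) = -0.517800; difference d = -0.583596
Var(d) = 1/117 + 1/14 = 0.0085470 + 0.0714286 = 0.0799756
z = d/√Var(d) = -0.583596 / √0.0799756 = -0.583596 / 0.282800 = -2.064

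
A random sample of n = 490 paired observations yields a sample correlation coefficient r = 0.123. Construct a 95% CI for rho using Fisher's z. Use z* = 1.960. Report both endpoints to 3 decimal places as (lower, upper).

Fisher z: z_r = atanh(r) = ½·ln((1+0.123)/(1−0.123)) = 0.123626
SE(z) = 1/√(n−3) = 1/√487 = 0.045314
95% ⇒ z* = 1.960; margin = 1.960·0.045314 = 0.088815
CI on z-scale: (0.034811, 0.212441)
Back-transform: tanh(0.034811) = 0.034797, tanh(0.212441) = 0.209302

(0.035, 0.209)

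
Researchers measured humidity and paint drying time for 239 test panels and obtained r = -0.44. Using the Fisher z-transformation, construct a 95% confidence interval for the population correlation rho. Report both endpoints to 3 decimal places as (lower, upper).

z_r = atanh(-0.44) = -0.472231;  SE = 1/√(n−3) = 1/√236 = 0.065094
z-limits: -0.472231 ± 1.960·0.065094 = -0.472231 ± 0.127584 = [-0.599815, -0.344647]
ρ-limits: (tanh -0.599815, tanh -0.344647) = (-0.537, -0.332)

(-0.537, -0.332)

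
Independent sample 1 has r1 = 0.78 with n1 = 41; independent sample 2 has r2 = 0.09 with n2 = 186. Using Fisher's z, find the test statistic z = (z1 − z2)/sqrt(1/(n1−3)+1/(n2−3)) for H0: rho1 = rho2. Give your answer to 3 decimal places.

z1 = atanh(0.78) = 1.045371,  z2 = atanh(0.09) = 0.090244
SE = √(1/(n1−3) + 1/(n2−3)) = √(1/38 + 1/183) = √(0.0263158 + 0.0054645) = √0.0317803 = 0.178270
z = (z1 − z2)/SE = (1.045371 − 0.090244) / 0.178270 = 0.955127 / 0.178270 = 5.358

5.358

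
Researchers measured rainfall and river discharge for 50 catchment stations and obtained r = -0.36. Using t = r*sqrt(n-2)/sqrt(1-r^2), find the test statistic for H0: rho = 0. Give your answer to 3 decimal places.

1 − r² = 1 − 0.1296 = 0.8704;  √(1−r²) = 0.932952
√(n−2) = √48 = 6.928203
t = r·√(n−2)/√(1−r²) = -0.36 · 6.928203 / 0.932952 = -2.673

-2.673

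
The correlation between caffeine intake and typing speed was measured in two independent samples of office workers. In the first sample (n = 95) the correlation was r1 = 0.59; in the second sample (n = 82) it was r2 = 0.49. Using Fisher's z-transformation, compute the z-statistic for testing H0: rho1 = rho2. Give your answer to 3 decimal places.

Fisher z-transforms: z1 = atanh(0.59) = 0.677666, z2 = atanh(0.49) = 0.536060; difference d = 0.141606
Var(d) = 1/92 + 1/79 = 0.0108696 + 0.0126582 = 0.0235278
z = d/√Var(d) = 0.141606 / √0.0235278 = 0.141606 / 0.153388 = 0.923

0.923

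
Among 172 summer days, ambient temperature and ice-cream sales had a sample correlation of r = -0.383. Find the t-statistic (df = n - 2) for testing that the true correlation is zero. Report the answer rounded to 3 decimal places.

-5.406

1 − r² = 1 − 0.146689 = 0.853311;  √(1−r²) = 0.923748
√(n−2) = √170 = 13.038405
t = r·√(n−2)/√(1−r²) = -0.383 · 13.038405 / 0.923748 = -5.406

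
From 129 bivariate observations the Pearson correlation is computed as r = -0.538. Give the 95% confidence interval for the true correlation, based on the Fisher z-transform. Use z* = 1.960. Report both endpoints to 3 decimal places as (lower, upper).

z_r = atanh(-0.538) = -0.601337;  SE = 1/√(n−3) = 1/√126 = 0.089087
z-limits: -0.601337 ± 1.960·0.089087 = -0.601337 ± 0.174611 = [-0.775948, -0.426726]
ρ-limits: (tanh -0.775948, tanh -0.426726) = (-0.650, -0.403)

(-0.650, -0.403)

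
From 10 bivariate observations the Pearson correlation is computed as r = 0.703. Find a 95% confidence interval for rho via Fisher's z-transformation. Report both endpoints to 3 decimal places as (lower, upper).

Fisher z: z_r = atanh(r) = ½·ln((1+0.703)/(1−0.703)) = 0.873207
SE(z) = 1/√(n−3) = 1/√7 = 0.377964
95% ⇒ z* = 1.960; margin = 1.960·0.377964 = 0.740809
CI on z-scale: (0.132398, 1.614016)
Back-transform: tanh(0.132398) = 0.131630, tanh(1.614016) = 0.923751

(0.132, 0.924)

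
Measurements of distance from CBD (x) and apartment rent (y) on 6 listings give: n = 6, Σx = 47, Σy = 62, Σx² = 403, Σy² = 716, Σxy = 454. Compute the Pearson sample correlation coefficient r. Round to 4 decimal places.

Numerator: nΣxy − (Σx)(Σy) = 6·454 − (47)(62) = -190
Denominator: √[(nΣx²−(Σx)²)(nΣy²−(Σy)²)]
  nΣx²−(Σx)² = 6·403 − 2209 = 209;  nΣy²−(Σy)² = 6·716 − 3844 = 452
  √(209·452) = √94468 = 307.3565
r = -190 / 307.3565 = -0.6182

-0.6182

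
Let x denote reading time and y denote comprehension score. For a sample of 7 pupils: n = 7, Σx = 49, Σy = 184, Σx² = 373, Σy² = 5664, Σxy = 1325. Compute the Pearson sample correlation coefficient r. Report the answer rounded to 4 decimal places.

S_xy = nΣxy − ΣxΣy = 7·1325 − 49·184 = 9275 − 9016 = 259
S_xx = nΣx² − (Σx)² = 7·373 − 49² = 2611 − 2401 = 210
S_yy = nΣy² − (Σy)² = 7·5664 − 184² = 39648 − 33856 = 5792
r = S_xy / √(S_xx·S_yy) = 259 / √(210·5792) = 259 / √1216320 = 259 / 1102.8690 = 0.2348

0.2348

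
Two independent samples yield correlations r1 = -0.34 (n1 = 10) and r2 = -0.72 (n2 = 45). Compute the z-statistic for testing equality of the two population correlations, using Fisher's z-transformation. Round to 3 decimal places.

z1 = atanh(-0.34) = -0.354093,  z2 = atanh(-0.72) = -0.907645
SE = √(1/(n1−3) + 1/(n2−3)) = √(1/7 + 1/42) = √(0.1428571 + 0.0238095) = √0.1666666 = 0.408248
z = (z1 − z2)/SE = (-0.354093 − (-0.907645)) / 0.408248 = 0.553552 / 0.408248 = 1.356

1.356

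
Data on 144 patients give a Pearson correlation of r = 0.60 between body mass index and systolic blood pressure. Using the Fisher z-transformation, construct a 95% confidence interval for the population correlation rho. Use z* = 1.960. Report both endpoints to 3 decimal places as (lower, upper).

Fisher z: z_r = atanh(r) = ½·ln((1+0.60)/(1−0.60)) = 0.693147
SE(z) = 1/√(n−3) = 1/√141 = 0.084215
95% ⇒ z* = 1.960; margin = 1.960·0.084215 = 0.165061
CI on z-scale: (0.528086, 0.858208)
Back-transform: tanh(0.528086) = 0.483917, tanh(0.858208) = 0.695333

(0.484, 0.695)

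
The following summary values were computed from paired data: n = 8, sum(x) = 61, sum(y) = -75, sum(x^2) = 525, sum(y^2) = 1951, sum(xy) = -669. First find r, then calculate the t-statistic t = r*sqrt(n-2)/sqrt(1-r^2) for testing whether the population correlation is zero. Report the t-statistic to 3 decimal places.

-0.931

S_xy = nΣxy − ΣxΣy = 8·(-669) − 61·(-75) = -5352 − (-4575) = -777
S_xx = nΣx² − (Σx)² = 8·525 − 61² = 4200 − 3721 = 479
S_yy = nΣy² − (Σy)² = 8·1951 − (-75)² = 15608 − 5625 = 9983
r = S_xy / √(S_xx·S_yy) = -777 / √(479·9983) = -777 / √4781857 = -777 / 2186.7458 = -0.3553
t = r·√(n−2)/√(1−r²) = -0.3553·√6 / √(1−0.126238) = -0.870304 / 0.934752 = -0.931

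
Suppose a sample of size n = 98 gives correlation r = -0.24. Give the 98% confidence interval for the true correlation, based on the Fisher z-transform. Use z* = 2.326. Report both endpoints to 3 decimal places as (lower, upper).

(-0.449, -0.006)

Fisher z: z_r = atanh(r) = ½·ln((1+(-0.24))/(1−(-0.24))) = -0.244774
SE(z) = 1/√(n−3) = 1/√95 = 0.102598
98% ⇒ z* = 2.326; margin = 2.326·0.102598 = 0.238643
CI on z-scale: (-0.483417, -0.006131)
Back-transform: tanh(-0.483417) = -0.448976, tanh(-0.006131) = -0.006131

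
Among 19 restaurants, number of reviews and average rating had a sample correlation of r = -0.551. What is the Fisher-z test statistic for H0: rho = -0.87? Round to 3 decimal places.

2.853

Fisher z: atanh(-0.551) = -0.619816, atanh(-0.87) = -1.333080
z = (z_r − z_0)·√(n−3) = (-0.619816 − (-1.333080))·√16 = 0.713264 · 4.000000 = 2.853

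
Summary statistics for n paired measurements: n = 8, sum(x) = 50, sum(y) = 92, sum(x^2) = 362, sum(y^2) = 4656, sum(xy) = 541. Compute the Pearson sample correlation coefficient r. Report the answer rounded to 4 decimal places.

-0.0806

S_xy = nΣxy − ΣxΣy = 8·541 − 50·92 = 4328 − 4600 = -272
S_xx = nΣx² − (Σx)² = 8·362 − 50² = 2896 − 2500 = 396
S_yy = nΣy² − (Σy)² = 8·4656 − 92² = 37248 − 8464 = 28784
r = S_xy / √(S_xx·S_yy) = -272 / √(396·28784) = -272 / √11398464 = -272 / 3376.1611 = -0.0806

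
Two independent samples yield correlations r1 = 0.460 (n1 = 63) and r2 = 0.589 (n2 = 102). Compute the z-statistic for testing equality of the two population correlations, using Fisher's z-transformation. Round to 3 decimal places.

Fisher z-transforms: z1 = atanh(0.460) = 0.497311, z2 = atanh(0.589) = 0.676133; difference d = -0.178822
Var(d) = 1/60 + 1/99 = 0.0166667 + 0.0101010 = 0.0267677
z = d/√Var(d) = -0.178822 / √0.0267677 = -0.178822 / 0.163608 = -1.093

-1.093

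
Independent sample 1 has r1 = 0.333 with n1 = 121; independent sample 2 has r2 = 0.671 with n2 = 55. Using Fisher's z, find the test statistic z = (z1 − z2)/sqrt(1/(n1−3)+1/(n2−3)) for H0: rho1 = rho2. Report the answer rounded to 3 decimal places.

Fisher z-transforms: z1 = atanh(0.333) = 0.346199, z2 = atanh(0.671) = 0.812560; difference d = -0.466361
Var(d) = 1/118 + 1/52 = 0.0084746 + 0.0192308 = 0.0277054
z = d/√Var(d) = -0.466361 / √0.0277054 = -0.466361 / 0.166449 = -2.802

-2.802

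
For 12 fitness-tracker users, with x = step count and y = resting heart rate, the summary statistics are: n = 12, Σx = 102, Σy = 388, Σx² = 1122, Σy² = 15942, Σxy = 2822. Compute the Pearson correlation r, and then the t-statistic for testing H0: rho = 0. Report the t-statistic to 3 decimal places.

Numerator: nΣxy − (Σx)(Σy) = 12·2822 − (102)(388) = -5712
Denominator: √[(nΣx²−(Σx)²)(nΣy²−(Σy)²)]
  nΣx²−(Σx)² = 12·1122 − 10404 = 3060;  nΣy²−(Σy)² = 12·15942 − 150544 = 40760
  √(3060·40760) = √124725600 = 11168.0616
r = -5712 / 11168.0616 = -0.5115
t = r·√(n−2)/√(1−r²) = -0.5115·√10 / √(1−0.261632) = -1.617505 / 0.859283 = -1.882

-1.882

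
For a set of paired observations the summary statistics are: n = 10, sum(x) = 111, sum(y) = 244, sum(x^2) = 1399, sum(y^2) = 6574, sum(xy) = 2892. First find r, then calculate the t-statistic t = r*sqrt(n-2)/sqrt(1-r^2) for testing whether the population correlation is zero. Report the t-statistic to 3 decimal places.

Numerator: nΣxy − (Σx)(Σy) = 10·2892 − (111)(244) = 1836
Denominator: √[(nΣx²−(Σx)²)(nΣy²−(Σy)²)]
  nΣx²−(Σx)² = 10·1399 − 12321 = 1669;  nΣy²−(Σy)² = 10·6574 − 59536 = 6204
  √(1669·6204) = √10354476 = 3217.8372
r = 1836 / 3217.8372 = 0.5706
t = r·√(n−2)/√(1−r²) = 0.5706·√8 / √(1−0.325584) = 1.613901 / 0.821228 = 1.965

1.965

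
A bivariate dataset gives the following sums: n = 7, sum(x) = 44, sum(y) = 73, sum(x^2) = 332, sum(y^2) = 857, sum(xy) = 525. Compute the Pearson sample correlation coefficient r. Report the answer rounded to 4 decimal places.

Numerator: nΣxy − (Σx)(Σy) = 7·525 − (44)(73) = 463
Denominator: √[(nΣx²−(Σx)²)(nΣy²−(Σy)²)]
  nΣx²−(Σx)² = 7·332 − 1936 = 388;  nΣy²−(Σy)² = 7·857 − 5329 = 670
  √(388·670) = √259960 = 509.8627
r = 463 / 509.8627 = 0.9081

0.9081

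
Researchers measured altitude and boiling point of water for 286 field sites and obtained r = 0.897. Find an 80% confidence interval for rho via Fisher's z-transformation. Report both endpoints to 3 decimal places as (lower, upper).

(0.881, 0.911)

Fisher z: z_r = atanh(r) = ½·ln((1+0.897)/(1−0.897)) = 1.456650
SE(z) = 1/√(n−3) = 1/√283 = 0.059444
80% ⇒ z* = 1.282; margin = 1.282·0.059444 = 0.076207
CI on z-scale: (1.380443, 1.532857)
Back-transform: tanh(1.380443) = 0.881050, tanh(1.532857) = 0.910912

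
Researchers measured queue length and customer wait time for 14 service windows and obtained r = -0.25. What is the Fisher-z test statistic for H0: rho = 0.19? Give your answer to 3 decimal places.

z_r = atanh(-0.25) = -0.255413,  z_0 = atanh(0.19) = 0.192337
SE = 1/√(n−3) = 1/√11 = 0.301511
z = (z_r − z_0)/SE = (-0.255413 − 0.192337) / 0.301511 = -0.447750 / 0.301511 = -1.485

-1.485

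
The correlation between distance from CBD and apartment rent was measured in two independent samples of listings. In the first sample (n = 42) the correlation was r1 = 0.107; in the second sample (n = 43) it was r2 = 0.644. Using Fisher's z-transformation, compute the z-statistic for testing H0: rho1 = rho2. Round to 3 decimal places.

z1 = atanh(0.107) = 0.107411,  z2 = atanh(0.644) = 0.764978
SE = √(1/(n1−3) + 1/(n2−3)) = √(1/39 + 1/40) = √(0.0256410 + 0.0250000) = √0.0506410 = 0.225036
z = (z1 − z2)/SE = (0.107411 − 0.764978) / 0.225036 = -0.657567 / 0.225036 = -2.922

-2.922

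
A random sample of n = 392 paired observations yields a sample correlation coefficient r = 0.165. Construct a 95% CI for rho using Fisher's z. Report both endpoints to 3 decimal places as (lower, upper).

Fisher z: z_r = atanh(r) = ½·ln((1+0.165)/(1−0.165)) = 0.166522
SE(z) = 1/√(n−3) = 1/√389 = 0.050702
95% ⇒ z* = 1.960; margin = 1.960·0.050702 = 0.099376
CI on z-scale: (0.067146, 0.265898)
Back-transform: tanh(0.067146) = 0.067045, tanh(0.265898) = 0.259804

(0.067, 0.260)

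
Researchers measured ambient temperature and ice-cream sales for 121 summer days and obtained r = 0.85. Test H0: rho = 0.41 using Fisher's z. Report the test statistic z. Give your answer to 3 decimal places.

z_r = atanh(0.85) = 1.256153,  z_0 = atanh(0.41) = 0.435611
SE = 1/√(n−3) = 1/√118 = 0.092057
z = (z_r − z_0)/SE = (1.256153 − 0.435611) / 0.092057 = 0.820542 / 0.092057 = 8.913

8.913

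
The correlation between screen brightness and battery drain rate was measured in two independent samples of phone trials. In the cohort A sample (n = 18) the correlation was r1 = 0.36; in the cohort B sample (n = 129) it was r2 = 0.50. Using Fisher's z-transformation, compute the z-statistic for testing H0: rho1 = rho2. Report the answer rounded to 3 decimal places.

-0.631

Fisher z-transforms: z1 = atanh(0.36) = 0.376886, z2 = atanh(0.50) = 0.549306; difference d = -0.172420
Var(d) = 1/15 + 1/126 = 0.0666667 + 0.0079365 = 0.0746032
z = d/√Var(d) = -0.172420 / √0.0746032 = -0.172420 / 0.273136 = -0.631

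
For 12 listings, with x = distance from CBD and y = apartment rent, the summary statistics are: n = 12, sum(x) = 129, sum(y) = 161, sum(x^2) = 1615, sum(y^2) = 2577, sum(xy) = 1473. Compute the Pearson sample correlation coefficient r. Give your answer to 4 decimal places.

S_xy = nΣxy − ΣxΣy = 12·1473 − 129·161 = 17676 − 20769 = -3093
S_xx = nΣx² − (Σx)² = 12·1615 − 129² = 19380 − 16641 = 2739
S_yy = nΣy² − (Σy)² = 12·2577 − 161² = 30924 − 25921 = 5003
r = S_xy / √(S_xx·S_yy) = -3093 / √(2739·5003) = -3093 / √13703217 = -3093 / 3701.7857 = -0.8355

-0.8355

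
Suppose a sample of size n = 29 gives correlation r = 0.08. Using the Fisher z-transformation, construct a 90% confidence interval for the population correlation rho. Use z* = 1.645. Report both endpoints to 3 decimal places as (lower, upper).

(-0.238, 0.382)

z_r = atanh(0.08) = 0.080171;  SE = 1/√(n−3) = 1/√26 = 0.196116
z-limits: 0.080171 ± 1.645·0.196116 = 0.080171 ± 0.322611 = [-0.242440, 0.402782]
ρ-limits: (tanh -0.242440, tanh 0.402782) = (-0.238, 0.382)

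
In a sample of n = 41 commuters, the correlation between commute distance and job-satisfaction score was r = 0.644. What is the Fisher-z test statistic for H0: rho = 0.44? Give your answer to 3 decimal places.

Fisher z: atanh(0.644) = 0.764978, atanh(0.44) = 0.472231
z = (z_r − z_0)·√(n−3) = (0.764978 − 0.472231)·√38 = 0.292747 · 6.164414 = 1.805

1.805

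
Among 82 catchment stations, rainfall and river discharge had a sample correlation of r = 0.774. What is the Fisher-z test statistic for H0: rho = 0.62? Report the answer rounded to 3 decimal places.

2.713

Fisher z: atanh(0.774) = 1.030229, atanh(0.62) = 0.725005
z = (z_r − z_0)·√(n−3) = (1.030229 − 0.725005)·√79 = 0.305224 · 8.888194 = 2.713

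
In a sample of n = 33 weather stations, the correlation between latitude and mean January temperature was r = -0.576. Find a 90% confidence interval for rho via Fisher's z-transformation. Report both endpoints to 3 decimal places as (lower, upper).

(-0.743, -0.342)

Fisher z: z_r = atanh(r) = ½·ln((1+(-0.576))/(1−(-0.576))) = -0.656456
SE(z) = 1/√(n−3) = 1/√30 = 0.182574
90% ⇒ z* = 1.645; margin = 1.645·0.182574 = 0.300334
CI on z-scale: (-0.956790, -0.356122)
Back-transform: tanh(-0.956790) = -0.742842, tanh(-0.356122) = -0.341794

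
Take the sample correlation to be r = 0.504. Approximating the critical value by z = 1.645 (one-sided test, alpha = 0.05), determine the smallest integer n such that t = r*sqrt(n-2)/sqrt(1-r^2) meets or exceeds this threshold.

Need r·√(n−2)/√(1−r²) ≥ 1.645
√(n−2) ≥ 1.645·√(1−0.254016) / 0.504 = 1.645·0.863704 / 0.504 = 2.8190
n−2 ≥ 7.9468  ⇒  n ≥ 9.9468
Smallest integer n = 10

10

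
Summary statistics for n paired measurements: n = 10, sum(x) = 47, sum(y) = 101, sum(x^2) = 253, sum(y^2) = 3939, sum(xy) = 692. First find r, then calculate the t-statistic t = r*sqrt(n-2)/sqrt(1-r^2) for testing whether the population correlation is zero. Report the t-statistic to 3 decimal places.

S_xy = nΣxy − ΣxΣy = 10·692 − 47·101 = 6920 − 4747 = 2173
S_xx = nΣx² − (Σx)² = 10·253 − 47² = 2530 − 2209 = 321
S_yy = nΣy² − (Σy)² = 10·3939 − 101² = 39390 − 10201 = 29189
r = S_xy / √(S_xx·S_yy) = 2173 / √(321·29189) = 2173 / √9369669 = 2173 / 3060.9915 = 0.7099
t = r·√(n−2)/√(1−r²) = 0.7099·√8 / √(1−0.503958) = 2.007900 / 0.704302 = 2.851

2.851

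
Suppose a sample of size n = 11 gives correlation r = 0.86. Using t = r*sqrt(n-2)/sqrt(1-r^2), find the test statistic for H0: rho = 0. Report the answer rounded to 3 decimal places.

5.056

t = r·√(n−2) / √(1−r²) with r = 0.86, n = 11
  = 0.86·√9 / √(1 − 0.7396)
  = 0.86·3.000000 / 0.510294
  = 2.580000 / 0.510294 = 5.056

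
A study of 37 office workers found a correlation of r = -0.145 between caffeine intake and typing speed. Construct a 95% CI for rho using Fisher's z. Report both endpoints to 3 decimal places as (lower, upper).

Fisher z: z_r = atanh(r) = ½·ln((1+(-0.145))/(1−(-0.145))) = -0.146029
SE(z) = 1/√(n−3) = 1/√34 = 0.171499
95% ⇒ z* = 1.960; margin = 1.960·0.171499 = 0.336138
CI on z-scale: (-0.482167, 0.190109)
Back-transform: tanh(-0.482167) = -0.447977, tanh(0.190109) = 0.187851

(-0.448, 0.188)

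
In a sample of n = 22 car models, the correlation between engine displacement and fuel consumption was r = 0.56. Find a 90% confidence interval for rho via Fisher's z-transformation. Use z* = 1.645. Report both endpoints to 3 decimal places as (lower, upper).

Fisher z: z_r = atanh(r) = ½·ln((1+0.56)/(1−0.56)) = 0.632833
SE(z) = 1/√(n−3) = 1/√19 = 0.229416
90% ⇒ z* = 1.645; margin = 1.645·0.229416 = 0.377389
CI on z-scale: (0.255444, 1.010222)
Back-transform: tanh(0.255444) = 0.250029, tanh(1.010222) = 0.765854

(0.250, 0.766)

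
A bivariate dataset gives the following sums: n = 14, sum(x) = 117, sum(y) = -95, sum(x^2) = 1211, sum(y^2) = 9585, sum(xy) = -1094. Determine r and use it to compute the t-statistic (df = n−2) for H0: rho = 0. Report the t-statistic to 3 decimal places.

-0.736

S_xy = nΣxy − ΣxΣy = 14·(-1094) − 117·(-95) = -15316 − (-11115) = -4201
S_xx = nΣx² − (Σx)² = 14·1211 − 117² = 16954 − 13689 = 3265
S_yy = nΣy² − (Σy)² = 14·9585 − (-95)² = 134190 − 9025 = 125165
r = S_xy / √(S_xx·S_yy) = -4201 / √(3265·125165) = -4201 / √408663725 = -4201 / 20215.4328 = -0.2078
t = r·√(n−2)/√(1−r²) = -0.2078·√12 / √(1−0.043181) = -0.719840 / 0.978171 = -0.736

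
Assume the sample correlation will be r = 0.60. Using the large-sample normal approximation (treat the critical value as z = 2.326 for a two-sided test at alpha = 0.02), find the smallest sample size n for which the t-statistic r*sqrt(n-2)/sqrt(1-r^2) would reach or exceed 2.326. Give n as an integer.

12

r√(n−2)/√(1−r²) ≥ 2.326  ⇔  n−2 ≥ (2.326)²·(1−r²)/r²
(1−r²)/r² = (1−0.3600)/0.3600 = 1.7778
n ≥ 2 + 5.410276·1.7778 = 2 + 9.6184 = 11.6184
⌈11.6184⌉ = 12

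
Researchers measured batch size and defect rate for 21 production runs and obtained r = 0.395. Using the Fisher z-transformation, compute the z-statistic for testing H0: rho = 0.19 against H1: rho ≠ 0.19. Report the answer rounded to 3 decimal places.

z_r = atanh(0.395) = 0.417711,  z_0 = atanh(0.19) = 0.192337
SE = 1/√(n−3) = 1/√18 = 0.235702
z = (z_r − z_0)/SE = (0.417711 − 0.192337) / 0.235702 = 0.225374 / 0.235702 = 0.956

0.956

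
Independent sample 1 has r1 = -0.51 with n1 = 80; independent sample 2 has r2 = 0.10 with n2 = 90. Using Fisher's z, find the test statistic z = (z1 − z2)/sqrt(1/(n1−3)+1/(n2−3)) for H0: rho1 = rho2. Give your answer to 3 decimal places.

z1 = atanh(-0.51) = -0.562730,  z2 = atanh(0.10) = 0.100335
SE = √(1/(n1−3) + 1/(n2−3)) = √(1/77 + 1/87) = √(0.0129870 + 0.0114943) = √0.0244813 = 0.156465
z = (z1 − z2)/SE = (-0.562730 − 0.100335) / 0.156465 = -0.663065 / 0.156465 = -4.238

-4.238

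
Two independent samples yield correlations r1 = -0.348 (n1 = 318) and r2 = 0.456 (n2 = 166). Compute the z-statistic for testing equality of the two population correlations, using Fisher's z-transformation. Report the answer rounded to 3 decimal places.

-8.866

z1 = atanh(-0.348) = -0.363166,  z2 = atanh(0.456) = 0.492249
SE = √(1/(n1−3) + 1/(n2−3)) = √(1/315 + 1/163) = √(0.0031746 + 0.0061350) = √0.0093096 = 0.096486
z = (z1 − z2)/SE = (-0.363166 − 0.492249) / 0.096486 = -0.855415 / 0.096486 = -8.866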